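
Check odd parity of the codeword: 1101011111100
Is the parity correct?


Number of 1s: 9

Yes, parity is correct (9 ones)


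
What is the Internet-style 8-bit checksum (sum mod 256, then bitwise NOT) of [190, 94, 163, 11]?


Sum = 458 mod 256 = 202
Complement = 53

53


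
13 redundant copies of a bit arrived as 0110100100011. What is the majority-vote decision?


Ones: 6 out of 13
Threshold: 7

0 (6/13 voted 1)


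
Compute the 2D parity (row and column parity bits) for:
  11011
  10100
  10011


Row parities: 001
Column parities: 11100

Row P: 001, Col P: 11100, Corner: 1


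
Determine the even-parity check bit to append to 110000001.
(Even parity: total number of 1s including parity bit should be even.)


Number of 1s in data: 3
Parity bit: 1

1


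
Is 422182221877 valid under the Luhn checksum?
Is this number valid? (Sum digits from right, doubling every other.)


Luhn sum = 52
52 mod 10 = 2

Invalid (Luhn sum mod 10 = 2)


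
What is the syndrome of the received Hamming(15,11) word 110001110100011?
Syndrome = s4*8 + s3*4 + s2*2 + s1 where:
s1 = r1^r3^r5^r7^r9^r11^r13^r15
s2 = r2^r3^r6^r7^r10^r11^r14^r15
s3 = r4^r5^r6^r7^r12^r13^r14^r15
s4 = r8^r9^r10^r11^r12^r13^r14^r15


s1=1, s2=0, s3=0, s4=0

Syndrome = 1 (error at position 1)


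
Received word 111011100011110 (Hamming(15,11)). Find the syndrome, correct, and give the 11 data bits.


Syndrome = 0: no error detected

Data: 11110011110 (no errors)


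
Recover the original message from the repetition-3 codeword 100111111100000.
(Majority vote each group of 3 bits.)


Groups: 100, 111, 111, 100, 000
Majority votes: 01100

01100


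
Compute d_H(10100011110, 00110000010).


XOR: 10010011100
Count of 1s: 5

5


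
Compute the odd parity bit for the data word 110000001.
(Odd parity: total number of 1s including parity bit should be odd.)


Number of 1s in data: 3
Parity bit: 0

0


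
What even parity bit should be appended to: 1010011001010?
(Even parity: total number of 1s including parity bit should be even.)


Number of 1s in data: 6
Parity bit: 0

0


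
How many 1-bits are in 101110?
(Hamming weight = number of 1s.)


Counting 1s in 101110

4


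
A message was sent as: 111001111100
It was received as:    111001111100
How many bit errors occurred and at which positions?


XOR: 000000000000

0 errors (received matches sent)


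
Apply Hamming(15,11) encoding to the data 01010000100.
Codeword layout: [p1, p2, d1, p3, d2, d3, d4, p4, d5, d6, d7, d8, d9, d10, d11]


Parity bits: p1=1, p2=1, p3=1, p4=1

110110110000100


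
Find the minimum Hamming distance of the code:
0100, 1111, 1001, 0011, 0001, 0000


Comparing all pairs, minimum distance: 1
Can detect 0 errors, correct 0 errors

1


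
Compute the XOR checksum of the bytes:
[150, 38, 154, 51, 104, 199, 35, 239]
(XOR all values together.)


XOR chain: 150 ^ 38 ^ 154 ^ 51 ^ 104 ^ 199 ^ 35 ^ 239 = 122

122


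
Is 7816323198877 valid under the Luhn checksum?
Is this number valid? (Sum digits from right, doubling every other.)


Luhn sum = 66
66 mod 10 = 6

Invalid (Luhn sum mod 10 = 6)


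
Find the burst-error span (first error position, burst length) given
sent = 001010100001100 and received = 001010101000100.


XOR: 000000001001000

Burst at position 8, length 4


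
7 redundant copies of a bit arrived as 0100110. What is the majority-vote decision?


Ones: 3 out of 7
Threshold: 4

0 (3/7 voted 1)


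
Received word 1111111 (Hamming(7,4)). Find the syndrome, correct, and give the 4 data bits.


Syndrome = 0: no error detected

Data: 1111 (no errors)


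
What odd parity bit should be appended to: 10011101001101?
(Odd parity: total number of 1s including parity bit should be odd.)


Number of 1s in data: 8
Parity bit: 1

1


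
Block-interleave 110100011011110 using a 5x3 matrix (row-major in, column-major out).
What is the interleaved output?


Matrix:
  110
  100
  011
  011
  110
Read columns: 110011011100110

110011011100110


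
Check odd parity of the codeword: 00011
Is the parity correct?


Number of 1s: 2

No, parity error (2 ones)


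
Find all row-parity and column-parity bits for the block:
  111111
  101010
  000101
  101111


Row parities: 0101
Column parities: 111111

Row P: 0101, Col P: 111111, Corner: 0


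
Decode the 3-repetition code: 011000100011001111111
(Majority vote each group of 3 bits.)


Groups: 011, 000, 100, 011, 001, 111, 111
Majority votes: 1001011

1001011


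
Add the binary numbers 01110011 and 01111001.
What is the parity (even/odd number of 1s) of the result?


01110011 = 115
01111001 = 121
Sum = 236 = 11101100
1s count = 5

odd parity (5 ones in 11101100)


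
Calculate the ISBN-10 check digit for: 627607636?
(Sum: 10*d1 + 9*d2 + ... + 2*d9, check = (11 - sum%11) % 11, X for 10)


Weighted sum: 256
256 mod 11 = 3

Check digit: 8


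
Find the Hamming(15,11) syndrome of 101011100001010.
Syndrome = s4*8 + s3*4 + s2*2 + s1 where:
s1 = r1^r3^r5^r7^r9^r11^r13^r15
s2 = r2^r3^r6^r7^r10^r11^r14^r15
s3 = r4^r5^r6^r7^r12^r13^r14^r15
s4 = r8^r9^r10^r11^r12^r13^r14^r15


s1=0, s2=0, s3=1, s4=0

Syndrome = 4 (error at position 4)


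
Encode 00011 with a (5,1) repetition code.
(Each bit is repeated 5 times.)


Each bit -> 5 copies

0000000000000001111111111


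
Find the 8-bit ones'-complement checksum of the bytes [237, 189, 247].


Sum = 673 mod 256 = 161
Complement = 94

94


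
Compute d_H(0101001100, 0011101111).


XOR: 0110100011
Count of 1s: 5

5


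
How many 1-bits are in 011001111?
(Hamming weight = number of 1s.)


Counting 1s in 011001111

6


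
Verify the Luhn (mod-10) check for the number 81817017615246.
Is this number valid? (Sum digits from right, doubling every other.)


Luhn sum = 51
51 mod 10 = 1

Invalid (Luhn sum mod 10 = 1)


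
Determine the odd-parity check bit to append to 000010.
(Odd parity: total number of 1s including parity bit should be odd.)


Number of 1s in data: 1
Parity bit: 0

0


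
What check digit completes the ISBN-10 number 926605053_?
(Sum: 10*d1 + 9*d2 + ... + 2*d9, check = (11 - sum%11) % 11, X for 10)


Weighted sum: 244
244 mod 11 = 2

Check digit: 9


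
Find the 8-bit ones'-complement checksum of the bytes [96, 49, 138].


Sum = 283 mod 256 = 27
Complement = 228

228


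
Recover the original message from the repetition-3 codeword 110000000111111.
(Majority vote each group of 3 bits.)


Groups: 110, 000, 000, 111, 111
Majority votes: 10011

10011


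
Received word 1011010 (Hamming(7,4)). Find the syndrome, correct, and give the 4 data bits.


Syndrome = 0: no error detected

Data: 1010 (no errors)


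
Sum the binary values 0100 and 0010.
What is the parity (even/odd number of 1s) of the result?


0100 = 4
0010 = 2
Sum = 6 = 110
1s count = 2

even parity (2 ones in 110)


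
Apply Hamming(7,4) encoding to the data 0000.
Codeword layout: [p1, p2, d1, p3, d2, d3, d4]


Parity bits: p1=0, p2=0, p3=0

0000000


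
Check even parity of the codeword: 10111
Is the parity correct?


Number of 1s: 4

Yes, parity is correct (4 ones)


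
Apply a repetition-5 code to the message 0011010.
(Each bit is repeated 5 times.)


Each bit -> 5 copies

00000000001111111111000001111100000


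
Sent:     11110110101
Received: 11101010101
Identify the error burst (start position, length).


XOR: 00011100000

Burst at position 3, length 3


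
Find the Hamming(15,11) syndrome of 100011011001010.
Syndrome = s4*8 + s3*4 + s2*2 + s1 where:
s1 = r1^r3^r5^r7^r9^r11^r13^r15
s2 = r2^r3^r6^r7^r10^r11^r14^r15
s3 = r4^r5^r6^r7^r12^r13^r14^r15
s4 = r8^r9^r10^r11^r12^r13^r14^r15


s1=1, s2=0, s3=0, s4=0

Syndrome = 1 (error at position 1)


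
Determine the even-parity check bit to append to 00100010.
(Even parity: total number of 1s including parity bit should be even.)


Number of 1s in data: 2
Parity bit: 0

0


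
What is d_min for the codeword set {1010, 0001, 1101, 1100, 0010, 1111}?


Comparing all pairs, minimum distance: 1
Can detect 0 errors, correct 0 errors

1


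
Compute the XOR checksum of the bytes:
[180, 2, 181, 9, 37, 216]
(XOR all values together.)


XOR chain: 180 ^ 2 ^ 181 ^ 9 ^ 37 ^ 216 = 247

247


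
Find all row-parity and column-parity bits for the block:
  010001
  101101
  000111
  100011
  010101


Row parities: 00111
Column parities: 001101

Row P: 00111, Col P: 001101, Corner: 1


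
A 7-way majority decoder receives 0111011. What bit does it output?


Ones: 5 out of 7
Threshold: 4

1 (5/7 voted 1)


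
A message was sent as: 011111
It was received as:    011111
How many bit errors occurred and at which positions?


XOR: 000000

0 errors (received matches sent)


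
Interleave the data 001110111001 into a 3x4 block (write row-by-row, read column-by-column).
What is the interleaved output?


Matrix:
  0011
  1011
  1001
Read columns: 011000110111

011000110111


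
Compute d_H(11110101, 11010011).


XOR: 00100110
Count of 1s: 3

3


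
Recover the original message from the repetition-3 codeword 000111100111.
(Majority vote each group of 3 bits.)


Groups: 000, 111, 100, 111
Majority votes: 0101

0101


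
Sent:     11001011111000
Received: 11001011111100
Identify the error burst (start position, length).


XOR: 00000000000100

Burst at position 11, length 1


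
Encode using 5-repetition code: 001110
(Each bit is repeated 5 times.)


Each bit -> 5 copies

000000000011111111111111100000


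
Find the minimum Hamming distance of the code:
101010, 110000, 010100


Comparing all pairs, minimum distance: 2
Can detect 1 errors, correct 0 errors

2


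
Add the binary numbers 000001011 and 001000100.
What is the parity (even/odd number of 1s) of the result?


000001011 = 11
001000100 = 68
Sum = 79 = 1001111
1s count = 5

odd parity (5 ones in 1001111)


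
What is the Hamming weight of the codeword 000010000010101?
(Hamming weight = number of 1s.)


Counting 1s in 000010000010101

4


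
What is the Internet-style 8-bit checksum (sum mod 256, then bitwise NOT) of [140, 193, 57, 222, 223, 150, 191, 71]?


Sum = 1247 mod 256 = 223
Complement = 32

32


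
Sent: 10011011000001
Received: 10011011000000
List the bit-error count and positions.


XOR: 00000000000001

1 error(s) at position(s): 13


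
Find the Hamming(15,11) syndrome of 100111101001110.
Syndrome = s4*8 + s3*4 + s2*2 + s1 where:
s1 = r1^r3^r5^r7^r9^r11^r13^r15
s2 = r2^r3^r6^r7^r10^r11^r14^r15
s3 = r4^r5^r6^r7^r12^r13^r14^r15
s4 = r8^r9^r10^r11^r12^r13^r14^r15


s1=1, s2=1, s3=1, s4=0

Syndrome = 7 (error at position 7)


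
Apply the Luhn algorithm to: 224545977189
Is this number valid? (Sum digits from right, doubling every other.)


Luhn sum = 70
70 mod 10 = 0

Valid (Luhn sum mod 10 = 0)


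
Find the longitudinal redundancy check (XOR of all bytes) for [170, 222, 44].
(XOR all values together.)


XOR chain: 170 ^ 222 ^ 44 = 88

88


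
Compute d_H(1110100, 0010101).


XOR: 1100001
Count of 1s: 3

3


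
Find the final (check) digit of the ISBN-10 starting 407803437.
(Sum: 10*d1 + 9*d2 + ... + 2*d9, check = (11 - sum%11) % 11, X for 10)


Weighted sum: 206
206 mod 11 = 8

Check digit: 3


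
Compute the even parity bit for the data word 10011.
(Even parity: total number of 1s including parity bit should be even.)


Number of 1s in data: 3
Parity bit: 1

1


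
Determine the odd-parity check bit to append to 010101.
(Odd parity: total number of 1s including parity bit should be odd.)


Number of 1s in data: 3
Parity bit: 0

0


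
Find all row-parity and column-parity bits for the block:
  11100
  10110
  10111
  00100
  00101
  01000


Row parities: 110101
Column parities: 10100

Row P: 110101, Col P: 10100, Corner: 0


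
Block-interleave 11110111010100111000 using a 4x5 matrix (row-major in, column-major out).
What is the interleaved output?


Matrix:
  11110
  11101
  01001
  11000
Read columns: 11011111110010000110

11011111110010000110


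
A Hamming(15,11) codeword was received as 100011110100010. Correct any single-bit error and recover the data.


Syndrome = 9: error at position 9

Data: 01111100010 (corrected bit 9)


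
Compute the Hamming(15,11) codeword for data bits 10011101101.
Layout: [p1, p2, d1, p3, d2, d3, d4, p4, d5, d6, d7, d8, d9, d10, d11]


Parity bits: p1=1, p2=0, p3=0, p4=1

101000111101101


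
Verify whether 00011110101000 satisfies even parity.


Number of 1s: 6

Yes, parity is correct (6 ones)


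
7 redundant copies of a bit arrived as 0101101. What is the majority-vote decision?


Ones: 4 out of 7
Threshold: 4

1 (4/7 voted 1)


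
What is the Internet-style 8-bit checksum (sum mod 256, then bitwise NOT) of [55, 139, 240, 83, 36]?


Sum = 553 mod 256 = 41
Complement = 214

214


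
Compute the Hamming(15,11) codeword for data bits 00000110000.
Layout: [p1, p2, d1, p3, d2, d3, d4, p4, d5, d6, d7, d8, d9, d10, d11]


Parity bits: p1=1, p2=0, p3=0, p4=0

100000000110000


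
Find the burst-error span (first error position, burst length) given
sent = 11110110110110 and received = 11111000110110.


XOR: 00001110000000

Burst at position 4, length 3


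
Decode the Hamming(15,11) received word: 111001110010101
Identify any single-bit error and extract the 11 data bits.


Syndrome = 0: no error detected

Data: 10110010101 (no errors)


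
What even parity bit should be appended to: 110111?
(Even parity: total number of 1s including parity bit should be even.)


Number of 1s in data: 5
Parity bit: 1

1


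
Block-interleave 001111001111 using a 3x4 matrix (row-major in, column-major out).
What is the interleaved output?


Matrix:
  0011
  1100
  1111
Read columns: 011011101101

011011101101


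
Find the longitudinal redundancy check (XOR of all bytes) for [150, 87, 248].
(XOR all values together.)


XOR chain: 150 ^ 87 ^ 248 = 57

57


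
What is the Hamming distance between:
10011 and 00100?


XOR: 10111
Count of 1s: 4

4


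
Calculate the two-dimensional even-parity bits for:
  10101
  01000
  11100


Row parities: 111
Column parities: 00001

Row P: 111, Col P: 00001, Corner: 1


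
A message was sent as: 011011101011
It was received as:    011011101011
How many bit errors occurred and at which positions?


XOR: 000000000000

0 errors (received matches sent)


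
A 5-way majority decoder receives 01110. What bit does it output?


Ones: 3 out of 5
Threshold: 3

1 (3/5 voted 1)


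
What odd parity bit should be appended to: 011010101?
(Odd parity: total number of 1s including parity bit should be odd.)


Number of 1s in data: 5
Parity bit: 0

0


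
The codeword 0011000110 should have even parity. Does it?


Number of 1s: 4

Yes, parity is correct (4 ones)


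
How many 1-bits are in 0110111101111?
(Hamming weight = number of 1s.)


Counting 1s in 0110111101111

10


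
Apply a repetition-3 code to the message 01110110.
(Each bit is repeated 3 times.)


Each bit -> 3 copies

000111111111000111111000


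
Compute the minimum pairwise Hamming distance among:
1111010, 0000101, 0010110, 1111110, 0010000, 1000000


Comparing all pairs, minimum distance: 1
Can detect 0 errors, correct 0 errors

1


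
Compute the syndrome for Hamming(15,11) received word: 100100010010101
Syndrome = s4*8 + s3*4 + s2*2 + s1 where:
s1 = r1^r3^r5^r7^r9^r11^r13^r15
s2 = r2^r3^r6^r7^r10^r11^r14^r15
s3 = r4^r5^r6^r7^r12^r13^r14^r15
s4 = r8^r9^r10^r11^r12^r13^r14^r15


s1=0, s2=0, s3=1, s4=0

Syndrome = 4 (error at position 4)


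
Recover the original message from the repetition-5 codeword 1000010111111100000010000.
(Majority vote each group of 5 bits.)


Groups: 10000, 10111, 11110, 00000, 10000
Majority votes: 01100

01100


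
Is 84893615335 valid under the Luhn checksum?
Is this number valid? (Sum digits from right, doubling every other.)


Luhn sum = 55
55 mod 10 = 5

Invalid (Luhn sum mod 10 = 5)


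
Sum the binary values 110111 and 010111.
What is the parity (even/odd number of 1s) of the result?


110111 = 55
010111 = 23
Sum = 78 = 1001110
1s count = 4

even parity (4 ones in 1001110)


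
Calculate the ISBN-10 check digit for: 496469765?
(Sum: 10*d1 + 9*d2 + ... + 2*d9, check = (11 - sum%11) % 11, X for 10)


Weighted sum: 334
334 mod 11 = 4

Check digit: 7


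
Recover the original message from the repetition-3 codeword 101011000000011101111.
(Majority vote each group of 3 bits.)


Groups: 101, 011, 000, 000, 011, 101, 111
Majority votes: 1100111

1100111


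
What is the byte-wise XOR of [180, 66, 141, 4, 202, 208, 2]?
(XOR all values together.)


XOR chain: 180 ^ 66 ^ 141 ^ 4 ^ 202 ^ 208 ^ 2 = 103

103


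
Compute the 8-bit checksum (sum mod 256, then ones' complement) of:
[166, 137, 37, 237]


Sum = 577 mod 256 = 65
Complement = 190

190


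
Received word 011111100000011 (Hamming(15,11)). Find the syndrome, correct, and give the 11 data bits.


Syndrome = 0: no error detected

Data: 11110000011 (no errors)


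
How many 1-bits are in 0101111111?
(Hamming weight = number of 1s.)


Counting 1s in 0101111111

8


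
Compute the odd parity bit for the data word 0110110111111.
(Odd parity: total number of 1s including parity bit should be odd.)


Number of 1s in data: 10
Parity bit: 1

1


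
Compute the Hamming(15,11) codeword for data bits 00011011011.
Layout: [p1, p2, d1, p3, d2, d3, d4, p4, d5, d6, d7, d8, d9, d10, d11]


Parity bits: p1=0, p2=0, p3=0, p4=1

000000111011011


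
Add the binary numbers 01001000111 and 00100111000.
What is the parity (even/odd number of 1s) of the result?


01001000111 = 583
00100111000 = 312
Sum = 895 = 1101111111
1s count = 9

odd parity (9 ones in 1101111111)


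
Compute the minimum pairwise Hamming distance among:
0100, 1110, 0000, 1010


Comparing all pairs, minimum distance: 1
Can detect 0 errors, correct 0 errors

1


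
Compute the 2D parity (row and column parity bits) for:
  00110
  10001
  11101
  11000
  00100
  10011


Row parities: 000011
Column parities: 00101

Row P: 000011, Col P: 00101, Corner: 0


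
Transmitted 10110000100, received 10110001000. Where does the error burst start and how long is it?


XOR: 00000001100

Burst at position 7, length 2


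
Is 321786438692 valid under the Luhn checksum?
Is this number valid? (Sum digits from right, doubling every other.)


Luhn sum = 65
65 mod 10 = 5

Invalid (Luhn sum mod 10 = 5)


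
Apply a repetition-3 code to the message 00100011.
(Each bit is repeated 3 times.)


Each bit -> 3 copies

000000111000000000111111


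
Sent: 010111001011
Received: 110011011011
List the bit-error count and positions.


XOR: 100100010000

3 error(s) at position(s): 0, 3, 7


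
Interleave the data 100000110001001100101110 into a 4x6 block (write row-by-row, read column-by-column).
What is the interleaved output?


Matrix:
  100000
  110001
  001100
  101110
Read columns: 110101000011001100010100

110101000011001100010100


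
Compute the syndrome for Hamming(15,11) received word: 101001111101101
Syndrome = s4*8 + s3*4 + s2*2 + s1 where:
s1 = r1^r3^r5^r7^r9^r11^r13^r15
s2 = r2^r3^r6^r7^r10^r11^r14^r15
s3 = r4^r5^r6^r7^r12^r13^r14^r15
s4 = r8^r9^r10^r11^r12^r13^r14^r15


s1=0, s2=1, s3=1, s4=0

Syndrome = 6 (error at position 6)


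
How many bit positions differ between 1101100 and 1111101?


XOR: 0010001
Count of 1s: 2

2


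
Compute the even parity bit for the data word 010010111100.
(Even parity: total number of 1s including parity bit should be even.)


Number of 1s in data: 6
Parity bit: 0

0


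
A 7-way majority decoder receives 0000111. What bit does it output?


Ones: 3 out of 7
Threshold: 4

0 (3/7 voted 1)


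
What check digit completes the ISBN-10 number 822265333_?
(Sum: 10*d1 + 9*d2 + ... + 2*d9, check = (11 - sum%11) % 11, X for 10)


Weighted sum: 216
216 mod 11 = 7

Check digit: 4


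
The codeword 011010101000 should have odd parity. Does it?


Number of 1s: 5

Yes, parity is correct (5 ones)


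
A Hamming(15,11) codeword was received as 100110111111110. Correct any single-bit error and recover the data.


Syndrome = 8: error at position 8

Data: 01011111110 (corrected bit 8)


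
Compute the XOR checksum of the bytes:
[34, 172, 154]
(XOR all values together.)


XOR chain: 34 ^ 172 ^ 154 = 20

20


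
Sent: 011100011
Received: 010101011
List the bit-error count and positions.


XOR: 001001000

2 error(s) at position(s): 2, 5


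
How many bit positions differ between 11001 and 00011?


XOR: 11010
Count of 1s: 3

3


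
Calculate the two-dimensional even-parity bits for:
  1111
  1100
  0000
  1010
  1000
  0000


Row parities: 000010
Column parities: 0001

Row P: 000010, Col P: 0001, Corner: 1


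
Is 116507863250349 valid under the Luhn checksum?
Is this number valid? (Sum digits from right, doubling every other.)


Luhn sum = 58
58 mod 10 = 8

Invalid (Luhn sum mod 10 = 8)


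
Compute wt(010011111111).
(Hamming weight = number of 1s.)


Counting 1s in 010011111111

9


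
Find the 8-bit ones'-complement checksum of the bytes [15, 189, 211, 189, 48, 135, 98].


Sum = 885 mod 256 = 117
Complement = 138

138


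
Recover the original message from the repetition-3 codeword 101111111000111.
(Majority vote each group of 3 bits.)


Groups: 101, 111, 111, 000, 111
Majority votes: 11101

11101


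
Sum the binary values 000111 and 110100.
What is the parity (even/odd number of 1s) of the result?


000111 = 7
110100 = 52
Sum = 59 = 111011
1s count = 5

odd parity (5 ones in 111011)


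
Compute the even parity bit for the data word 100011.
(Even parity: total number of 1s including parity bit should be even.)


Number of 1s in data: 3
Parity bit: 1

1


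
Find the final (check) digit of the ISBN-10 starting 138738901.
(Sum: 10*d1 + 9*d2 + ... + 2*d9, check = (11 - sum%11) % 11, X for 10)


Weighted sum: 246
246 mod 11 = 4

Check digit: 7


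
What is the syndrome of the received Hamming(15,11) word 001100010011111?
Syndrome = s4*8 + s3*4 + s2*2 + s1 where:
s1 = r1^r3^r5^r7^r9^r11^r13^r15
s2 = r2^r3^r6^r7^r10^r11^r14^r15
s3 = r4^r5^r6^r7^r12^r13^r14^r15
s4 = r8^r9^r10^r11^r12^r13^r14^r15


s1=0, s2=0, s3=1, s4=0

Syndrome = 4 (error at position 4)


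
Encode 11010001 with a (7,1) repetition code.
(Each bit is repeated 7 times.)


Each bit -> 7 copies

11111111111111000000011111110000000000000000000001111111


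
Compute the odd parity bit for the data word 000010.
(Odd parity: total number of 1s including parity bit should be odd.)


Number of 1s in data: 1
Parity bit: 0

0


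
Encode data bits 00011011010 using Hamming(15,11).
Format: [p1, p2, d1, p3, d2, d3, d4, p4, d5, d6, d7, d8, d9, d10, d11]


Parity bits: p1=1, p2=1, p3=1, p4=0

110100101011010


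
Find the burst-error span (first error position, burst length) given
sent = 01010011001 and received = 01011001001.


XOR: 00001010000

Burst at position 4, length 3


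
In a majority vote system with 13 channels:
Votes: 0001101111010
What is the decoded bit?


Ones: 7 out of 13
Threshold: 7

1 (7/13 voted 1)


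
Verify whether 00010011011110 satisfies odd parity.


Number of 1s: 7

Yes, parity is correct (7 ones)


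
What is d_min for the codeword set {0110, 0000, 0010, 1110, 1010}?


Comparing all pairs, minimum distance: 1
Can detect 0 errors, correct 0 errors

1


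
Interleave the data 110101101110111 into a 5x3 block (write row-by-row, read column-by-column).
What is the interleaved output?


Matrix:
  110
  101
  101
  110
  111
Read columns: 111111001101101

111111001101101


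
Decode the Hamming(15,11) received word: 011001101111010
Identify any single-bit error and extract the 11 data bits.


Syndrome = 10: error at position 10

Data: 10111011010 (corrected bit 10)


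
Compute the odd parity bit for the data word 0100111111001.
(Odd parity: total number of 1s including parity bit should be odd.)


Number of 1s in data: 8
Parity bit: 1

1


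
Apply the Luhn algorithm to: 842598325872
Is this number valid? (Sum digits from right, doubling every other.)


Luhn sum = 61
61 mod 10 = 1

Invalid (Luhn sum mod 10 = 1)


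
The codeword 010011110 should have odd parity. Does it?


Number of 1s: 5

Yes, parity is correct (5 ones)


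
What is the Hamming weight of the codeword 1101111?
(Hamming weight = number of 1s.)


Counting 1s in 1101111

6


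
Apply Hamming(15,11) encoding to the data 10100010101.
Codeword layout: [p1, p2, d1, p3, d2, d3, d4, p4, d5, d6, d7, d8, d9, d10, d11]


Parity bits: p1=0, p2=0, p3=1, p4=1

001101010010101


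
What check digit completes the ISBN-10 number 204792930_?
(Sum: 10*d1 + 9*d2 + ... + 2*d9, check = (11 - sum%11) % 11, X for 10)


Weighted sum: 210
210 mod 11 = 1

Check digit: X


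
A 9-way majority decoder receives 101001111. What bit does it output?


Ones: 6 out of 9
Threshold: 5

1 (6/9 voted 1)


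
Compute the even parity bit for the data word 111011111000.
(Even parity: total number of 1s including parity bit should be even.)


Number of 1s in data: 8
Parity bit: 0

0


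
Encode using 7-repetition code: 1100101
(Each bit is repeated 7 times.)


Each bit -> 7 copies

1111111111111100000000000000111111100000001111111


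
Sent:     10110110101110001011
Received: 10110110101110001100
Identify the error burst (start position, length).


XOR: 00000000000000000111

Burst at position 17, length 3


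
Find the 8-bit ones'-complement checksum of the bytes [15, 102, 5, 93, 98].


Sum = 313 mod 256 = 57
Complement = 198

198


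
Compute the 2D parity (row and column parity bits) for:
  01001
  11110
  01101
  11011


Row parities: 0010
Column parities: 00001

Row P: 0010, Col P: 00001, Corner: 1


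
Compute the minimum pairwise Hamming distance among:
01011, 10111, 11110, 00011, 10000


Comparing all pairs, minimum distance: 1
Can detect 0 errors, correct 0 errors

1


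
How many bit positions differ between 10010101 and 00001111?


XOR: 10011010
Count of 1s: 4

4


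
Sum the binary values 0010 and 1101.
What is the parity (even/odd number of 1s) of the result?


0010 = 2
1101 = 13
Sum = 15 = 1111
1s count = 4

even parity (4 ones in 1111)


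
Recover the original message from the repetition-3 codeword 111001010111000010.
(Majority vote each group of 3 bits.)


Groups: 111, 001, 010, 111, 000, 010
Majority votes: 100100

100100


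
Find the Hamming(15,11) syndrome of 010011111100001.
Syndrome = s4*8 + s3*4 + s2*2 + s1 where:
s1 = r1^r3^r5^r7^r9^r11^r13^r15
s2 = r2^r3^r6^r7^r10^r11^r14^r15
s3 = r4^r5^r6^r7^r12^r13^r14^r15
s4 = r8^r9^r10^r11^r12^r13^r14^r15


s1=0, s2=1, s3=0, s4=0

Syndrome = 2 (error at position 2)


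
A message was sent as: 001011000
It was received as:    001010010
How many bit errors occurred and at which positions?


XOR: 000001010

2 error(s) at position(s): 5, 7


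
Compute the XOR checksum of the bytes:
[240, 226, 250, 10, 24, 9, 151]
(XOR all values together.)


XOR chain: 240 ^ 226 ^ 250 ^ 10 ^ 24 ^ 9 ^ 151 = 100

100


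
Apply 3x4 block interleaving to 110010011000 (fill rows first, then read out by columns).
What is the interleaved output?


Matrix:
  1100
  1001
  1000
Read columns: 111100000010

111100000010


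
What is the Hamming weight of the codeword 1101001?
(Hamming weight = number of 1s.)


Counting 1s in 1101001

4


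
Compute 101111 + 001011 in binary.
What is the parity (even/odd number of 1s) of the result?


101111 = 47
001011 = 11
Sum = 58 = 111010
1s count = 4

even parity (4 ones in 111010)


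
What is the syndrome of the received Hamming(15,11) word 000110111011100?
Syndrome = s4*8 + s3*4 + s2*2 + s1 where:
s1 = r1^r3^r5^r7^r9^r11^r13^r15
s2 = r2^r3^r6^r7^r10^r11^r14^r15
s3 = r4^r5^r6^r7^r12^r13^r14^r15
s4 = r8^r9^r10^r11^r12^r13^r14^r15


s1=1, s2=0, s3=1, s4=1

Syndrome = 13 (error at position 13)


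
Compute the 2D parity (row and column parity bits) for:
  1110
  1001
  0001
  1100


Row parities: 1010
Column parities: 1010

Row P: 1010, Col P: 1010, Corner: 0


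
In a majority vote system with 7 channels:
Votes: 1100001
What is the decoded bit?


Ones: 3 out of 7
Threshold: 4

0 (3/7 voted 1)


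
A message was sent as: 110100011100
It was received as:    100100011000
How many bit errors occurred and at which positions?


XOR: 010000000100

2 error(s) at position(s): 1, 9


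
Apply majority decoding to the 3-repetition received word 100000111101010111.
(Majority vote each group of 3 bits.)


Groups: 100, 000, 111, 101, 010, 111
Majority votes: 001101

001101


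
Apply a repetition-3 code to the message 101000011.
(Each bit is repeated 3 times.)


Each bit -> 3 copies

111000111000000000000111111


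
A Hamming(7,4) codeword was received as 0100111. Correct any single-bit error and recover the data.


Syndrome = 6: error at position 6

Data: 0101 (corrected bit 6)


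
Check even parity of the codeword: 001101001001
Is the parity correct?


Number of 1s: 5

No, parity error (5 ones)


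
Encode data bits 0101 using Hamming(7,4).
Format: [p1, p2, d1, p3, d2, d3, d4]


Parity bits: p1=0, p2=1, p3=0

0100101


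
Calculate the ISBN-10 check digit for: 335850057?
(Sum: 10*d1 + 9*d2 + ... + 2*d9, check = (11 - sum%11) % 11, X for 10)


Weighted sum: 212
212 mod 11 = 3

Check digit: 8


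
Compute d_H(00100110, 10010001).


XOR: 10110111
Count of 1s: 6

6


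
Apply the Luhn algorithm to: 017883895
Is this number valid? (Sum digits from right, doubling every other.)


Luhn sum = 52
52 mod 10 = 2

Invalid (Luhn sum mod 10 = 2)


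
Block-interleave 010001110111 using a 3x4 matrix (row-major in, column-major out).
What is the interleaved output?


Matrix:
  0100
  0111
  0111
Read columns: 000111011011

000111011011


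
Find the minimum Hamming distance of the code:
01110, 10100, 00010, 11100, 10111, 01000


Comparing all pairs, minimum distance: 1
Can detect 0 errors, correct 0 errors

1


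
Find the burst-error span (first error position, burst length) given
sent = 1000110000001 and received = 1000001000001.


XOR: 0000111000000

Burst at position 4, length 3


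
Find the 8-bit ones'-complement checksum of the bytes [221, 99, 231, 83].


Sum = 634 mod 256 = 122
Complement = 133

133


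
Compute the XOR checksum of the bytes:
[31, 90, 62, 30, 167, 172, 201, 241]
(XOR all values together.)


XOR chain: 31 ^ 90 ^ 62 ^ 30 ^ 167 ^ 172 ^ 201 ^ 241 = 86

86


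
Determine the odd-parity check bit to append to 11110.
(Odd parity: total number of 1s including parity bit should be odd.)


Number of 1s in data: 4
Parity bit: 1

1


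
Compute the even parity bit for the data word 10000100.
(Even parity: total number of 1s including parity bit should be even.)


Number of 1s in data: 2
Parity bit: 0

0


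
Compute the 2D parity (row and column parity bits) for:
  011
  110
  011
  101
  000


Row parities: 00000
Column parities: 011

Row P: 00000, Col P: 011, Corner: 0


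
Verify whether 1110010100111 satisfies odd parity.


Number of 1s: 8

No, parity error (8 ones)


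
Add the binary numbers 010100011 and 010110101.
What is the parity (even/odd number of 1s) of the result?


010100011 = 163
010110101 = 181
Sum = 344 = 101011000
1s count = 4

even parity (4 ones in 101011000)


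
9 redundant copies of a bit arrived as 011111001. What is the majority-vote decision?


Ones: 6 out of 9
Threshold: 5

1 (6/9 voted 1)


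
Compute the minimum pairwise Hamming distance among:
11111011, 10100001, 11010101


Comparing all pairs, minimum distance: 4
Can detect 3 errors, correct 1 errors

4


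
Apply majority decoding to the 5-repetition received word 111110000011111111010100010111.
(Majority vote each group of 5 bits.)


Groups: 11111, 00000, 11111, 11101, 01000, 10111
Majority votes: 101101

101101


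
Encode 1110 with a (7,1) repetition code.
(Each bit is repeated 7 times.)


Each bit -> 7 copies

1111111111111111111110000000


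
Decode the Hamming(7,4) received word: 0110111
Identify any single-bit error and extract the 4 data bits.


Syndrome = 5: error at position 5

Data: 1011 (corrected bit 5)


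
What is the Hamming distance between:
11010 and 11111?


XOR: 00101
Count of 1s: 2

2


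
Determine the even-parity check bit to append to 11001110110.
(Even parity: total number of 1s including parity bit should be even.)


Number of 1s in data: 7
Parity bit: 1

1


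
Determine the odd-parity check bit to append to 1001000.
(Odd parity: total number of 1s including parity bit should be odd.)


Number of 1s in data: 2
Parity bit: 1

1


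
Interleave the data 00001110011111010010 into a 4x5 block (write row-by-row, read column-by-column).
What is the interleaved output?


Matrix:
  00001
  11001
  11110
  10010
Read columns: 01110110001000111100

01110110001000111100


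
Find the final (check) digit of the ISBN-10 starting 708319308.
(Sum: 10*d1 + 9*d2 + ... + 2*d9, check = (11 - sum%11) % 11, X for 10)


Weighted sum: 234
234 mod 11 = 3

Check digit: 8


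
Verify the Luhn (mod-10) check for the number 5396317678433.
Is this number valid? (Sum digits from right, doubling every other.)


Luhn sum = 65
65 mod 10 = 5

Invalid (Luhn sum mod 10 = 5)


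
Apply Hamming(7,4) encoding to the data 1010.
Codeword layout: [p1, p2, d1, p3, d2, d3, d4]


Parity bits: p1=1, p2=0, p3=1

1011010


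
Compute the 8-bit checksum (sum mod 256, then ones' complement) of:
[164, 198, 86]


Sum = 448 mod 256 = 192
Complement = 63

63


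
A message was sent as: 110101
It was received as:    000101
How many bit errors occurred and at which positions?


XOR: 110000

2 error(s) at position(s): 0, 1


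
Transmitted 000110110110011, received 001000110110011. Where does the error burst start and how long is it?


XOR: 001110000000000

Burst at position 2, length 3


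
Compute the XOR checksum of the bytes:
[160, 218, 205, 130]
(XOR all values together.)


XOR chain: 160 ^ 218 ^ 205 ^ 130 = 53

53


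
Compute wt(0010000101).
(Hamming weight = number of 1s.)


Counting 1s in 0010000101

3


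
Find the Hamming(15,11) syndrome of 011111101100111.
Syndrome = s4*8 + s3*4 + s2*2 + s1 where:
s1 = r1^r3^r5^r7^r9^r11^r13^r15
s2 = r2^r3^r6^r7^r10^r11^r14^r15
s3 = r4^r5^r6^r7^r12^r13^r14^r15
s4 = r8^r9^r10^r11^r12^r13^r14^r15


s1=0, s2=1, s3=1, s4=1

Syndrome = 14 (error at position 14)


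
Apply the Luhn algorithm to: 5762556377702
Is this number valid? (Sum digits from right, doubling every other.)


Luhn sum = 59
59 mod 10 = 9

Invalid (Luhn sum mod 10 = 9)


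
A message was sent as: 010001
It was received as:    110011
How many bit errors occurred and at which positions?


XOR: 100010

2 error(s) at position(s): 0, 4


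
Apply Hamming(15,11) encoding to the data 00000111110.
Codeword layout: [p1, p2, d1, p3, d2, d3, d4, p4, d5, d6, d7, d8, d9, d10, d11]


Parity bits: p1=0, p2=1, p3=1, p4=1

010100010111110


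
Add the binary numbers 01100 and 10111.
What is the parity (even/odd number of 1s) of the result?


01100 = 12
10111 = 23
Sum = 35 = 100011
1s count = 3

odd parity (3 ones in 100011)


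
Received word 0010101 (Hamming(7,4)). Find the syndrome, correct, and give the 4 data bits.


Syndrome = 1: error at position 1

Data: 1101 (corrected bit 1)


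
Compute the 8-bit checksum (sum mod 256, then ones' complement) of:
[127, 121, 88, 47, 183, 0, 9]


Sum = 575 mod 256 = 63
Complement = 192

192


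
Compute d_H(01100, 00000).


XOR: 01100
Count of 1s: 2

2


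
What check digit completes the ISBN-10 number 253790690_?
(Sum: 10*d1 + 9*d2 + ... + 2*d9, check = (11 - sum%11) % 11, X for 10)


Weighted sum: 243
243 mod 11 = 1

Check digit: X


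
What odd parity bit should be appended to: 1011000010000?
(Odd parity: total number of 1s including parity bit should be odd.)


Number of 1s in data: 4
Parity bit: 1

1


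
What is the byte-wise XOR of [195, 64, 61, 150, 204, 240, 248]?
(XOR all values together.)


XOR chain: 195 ^ 64 ^ 61 ^ 150 ^ 204 ^ 240 ^ 248 = 236

236


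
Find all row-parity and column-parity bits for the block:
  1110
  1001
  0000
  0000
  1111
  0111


Row parities: 100001
Column parities: 1111

Row P: 100001, Col P: 1111, Corner: 0


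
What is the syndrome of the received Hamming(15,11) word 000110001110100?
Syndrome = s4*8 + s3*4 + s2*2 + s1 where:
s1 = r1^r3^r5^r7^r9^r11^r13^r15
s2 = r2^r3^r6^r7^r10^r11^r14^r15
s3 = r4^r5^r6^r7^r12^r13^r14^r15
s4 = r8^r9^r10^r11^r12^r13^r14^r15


s1=0, s2=0, s3=1, s4=0

Syndrome = 4 (error at position 4)


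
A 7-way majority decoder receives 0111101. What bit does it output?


Ones: 5 out of 7
Threshold: 4

1 (5/7 voted 1)


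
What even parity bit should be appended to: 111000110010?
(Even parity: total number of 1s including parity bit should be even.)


Number of 1s in data: 6
Parity bit: 0

0


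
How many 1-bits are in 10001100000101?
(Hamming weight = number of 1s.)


Counting 1s in 10001100000101

5


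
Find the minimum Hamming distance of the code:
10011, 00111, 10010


Comparing all pairs, minimum distance: 1
Can detect 0 errors, correct 0 errors

1


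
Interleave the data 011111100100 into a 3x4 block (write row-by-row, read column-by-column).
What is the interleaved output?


Matrix:
  0111
  1110
  0100
Read columns: 010111110100

010111110100


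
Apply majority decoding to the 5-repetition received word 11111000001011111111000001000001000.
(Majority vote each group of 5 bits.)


Groups: 11111, 00000, 10111, 11111, 00000, 10000, 01000
Majority votes: 1011000

1011000


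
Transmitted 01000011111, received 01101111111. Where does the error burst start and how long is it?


XOR: 00101100000

Burst at position 2, length 4


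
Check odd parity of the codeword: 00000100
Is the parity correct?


Number of 1s: 1

Yes, parity is correct (1 ones)


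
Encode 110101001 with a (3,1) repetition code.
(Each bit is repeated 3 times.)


Each bit -> 3 copies

111111000111000111000000111


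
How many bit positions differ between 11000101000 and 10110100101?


XOR: 01110001101
Count of 1s: 6

6


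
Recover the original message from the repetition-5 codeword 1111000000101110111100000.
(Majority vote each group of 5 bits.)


Groups: 11110, 00000, 10111, 01111, 00000
Majority votes: 10110

10110


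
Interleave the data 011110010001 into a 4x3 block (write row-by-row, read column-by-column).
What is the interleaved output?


Matrix:
  011
  110
  010
  001
Read columns: 010011101001

010011101001


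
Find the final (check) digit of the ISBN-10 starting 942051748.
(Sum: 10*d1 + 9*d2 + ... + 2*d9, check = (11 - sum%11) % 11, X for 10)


Weighted sum: 233
233 mod 11 = 2

Check digit: 9


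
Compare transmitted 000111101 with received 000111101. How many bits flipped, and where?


XOR: 000000000

0 errors (received matches sent)


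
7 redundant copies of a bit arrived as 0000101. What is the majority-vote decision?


Ones: 2 out of 7
Threshold: 4

0 (2/7 voted 1)
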